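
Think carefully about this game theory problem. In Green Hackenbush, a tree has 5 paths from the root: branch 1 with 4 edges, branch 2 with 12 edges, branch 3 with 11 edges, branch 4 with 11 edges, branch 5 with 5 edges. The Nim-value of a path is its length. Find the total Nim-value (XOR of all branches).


The tree has 5 branches from the ground vertex.
In Green Hackenbush, the Nim-value of a simple path of length k is k.
Branch 1: length 4, Nim-value = 4
Branch 2: length 12, Nim-value = 12
Branch 3: length 11, Nim-value = 11
Branch 4: length 11, Nim-value = 11
Branch 5: length 5, Nim-value = 5
Total Nim-value = XOR of all branch values:
0 XOR 4 = 4
4 XOR 12 = 8
8 XOR 11 = 3
3 XOR 11 = 8
8 XOR 5 = 13
Nim-value of the tree = 13

13


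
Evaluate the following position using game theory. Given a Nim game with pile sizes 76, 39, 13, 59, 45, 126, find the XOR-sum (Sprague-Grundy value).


We need the XOR (exclusive or) of all pile sizes.
After XOR-ing pile 1 (size 76): 0 XOR 76 = 76
After XOR-ing pile 2 (size 39): 76 XOR 39 = 107
After XOR-ing pile 3 (size 13): 107 XOR 13 = 102
After XOR-ing pile 4 (size 59): 102 XOR 59 = 93
After XOR-ing pile 5 (size 45): 93 XOR 45 = 112
After XOR-ing pile 6 (size 126): 112 XOR 126 = 14
The Nim-value of this position is 14.

14


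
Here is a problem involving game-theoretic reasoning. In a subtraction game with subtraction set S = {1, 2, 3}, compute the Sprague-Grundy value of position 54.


The subtraction set is S = {1, 2, 3}.
G(k) = mex{ G(k - s) : s in S, s <= k }. We compute iteratively: G(0) = 0.
G(1) = mex({0}) = 1
G(2) = mex({0, 1}) = 2
G(3) = mex({0, 1, 2}) = 3
G(4) = mex({1, 2, 3}) = 0
G(5) = mex({0, 2, 3}) = 1
G(6) = mex({0, 1, 3}) = 2
Observe that G(4)..G(6) = 0, 1, 2 repeats G(0)..G(2) = 0, 1, 2.
For k >= max(S) = 3, G(k) is determined by the previous 3 values G(k-3)..G(k-1); a window of 3 consecutive values has recurred shifted by 4, so by induction G(k + 4) = G(k) for all k >= 0: the sequence is periodic from the start with period 4.
One period: G(0..3) = 0, 1, 2, 3.
54 mod 4 = 2, so G(54) = G(2) = 2.

2


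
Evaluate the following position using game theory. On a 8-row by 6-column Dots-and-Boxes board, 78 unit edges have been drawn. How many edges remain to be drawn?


Grid: 8 x 6 boxes, i.e. 9 rows and 7 columns of dots.
Horizontal edges: (rows + 1) * cols = 9 * 6 = 54
Vertical edges: rows * (cols + 1) = 8 * 7 = 56
Total edges: 54 + 56 = 110
Edges drawn: 78
Remaining: 110 - 78 = 32

32


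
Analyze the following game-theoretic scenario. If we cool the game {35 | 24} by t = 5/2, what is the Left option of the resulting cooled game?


Original game: {35 | 24} (a switch {a | b} with a > b).
Cooling by t (for t below the temperature (a - b)/2 = 11/2) taxes each move by t: {a | b} cooled by t is {a - t | b + t}.
Cooling amount: t = 5/2
Cooled Left option: 35 - 5/2 = 65/2
Cooled Right option: 24 + 5/2 = 53/2
Cooled game: {65/2 | 53/2}
Left option = 65/2

65/2


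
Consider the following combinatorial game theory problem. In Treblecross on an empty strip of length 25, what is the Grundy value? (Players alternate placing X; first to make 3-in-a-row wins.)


Treblecross: place X on empty cells; 3-in-a-row wins.
Playing within two cells of an existing X lets the opponent win at once, so sensible play treats the cells i-2..i+2 around each X as dead. The player left with no safe cell loses, so this is a normal-play take-away game on strips of safe cells.
Placing X at cell i (0-indexed) of a strip of k safe cells leaves independent strips of sizes max(0, i-2) and max(0, k-i-3). Hence G(k) = mex{ G(max(0,i-2)) XOR G(max(0,k-i-3)) : 0 <= i < k }, with G(0) = 0.
G(1): splits (0,0):0^0=0 -> mex({0}) = 1
G(2): splits (0,0):0^0=0 -> mex({0}) = 1
G(3): splits (0,0):0^0=0 -> mex({0}) = 1
G(4): splits (0,1):0^1=1 (0,0):0^0=0 -> mex({0, 1}) = 2
G(5): splits (0,2):0^1=1 (0,1):0^1=1 (0,0):0^0=0 -> mex({0, 1}) = 2
G(6) = mex({1}) = 0
G(7) = mex({0, 1, 2}) = 3
G(8) = mex({0, 1, 2}) = 3
G(9) = mex({0, 2}) = 1
G(10) = mex({0, 2, 3}) = 1
G(11) = mex({0, 3}) = 1
G(12) = mex({1, 3}) = 0
G(13) = mex({0, 1, 2, 3}) = 4
G(14) = mex({0, 1, 2}) = 3
G(15) = mex({0, 1, 2}) = 3
G(16) = mex({0, 1, 2, 4}) = 3
G(17) = mex({0, 1, 3, 4}) = 2
G(18) = mex({0, 1, 3, 4}) = 2
G(19) = mex({0, 1, 3, 5}) = 2
G(20) = mex({0, 1, 2, 3, 5}) = 4
G(21) = mex({0, 1, 2, 3, 5}) = 4
G(22) = mex({1, 2, 6}) = 0
G(23) = mex({0, 1, 2, 3, 4, 6}) = 5
G(24) = mex({0, 1, 2, 3, 4}) = 5
G(25) = mex({0, 1, 3, 4, 7}) = 2
Therefore G(25) = 2.

2


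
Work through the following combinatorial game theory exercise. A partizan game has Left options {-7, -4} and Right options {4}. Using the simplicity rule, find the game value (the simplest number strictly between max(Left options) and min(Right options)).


Left options: {-7, -4}, max = -4
Right options: {4}, min = 4
All options are numbers and max(Left) < min(Right), so by the simplicity theorem the value is the simplest (earliest-born) number strictly between -4 and 4.
Integers -3 through 3 all lie strictly between -4 and 4.
Among integers, the simplest (lowest birthday = smallest |n|; 0 is born on day 0, +-n on day n) is 0.
No non-integer in the interval can be simpler: if x is a non-integer in the interval, then floor(x) or ceil(x) also lies in the interval (the interval contains an integer), and both are proper prefixes of x's sign expansion, i.e. born earlier. So the game value is 0.
Game value = 0

0


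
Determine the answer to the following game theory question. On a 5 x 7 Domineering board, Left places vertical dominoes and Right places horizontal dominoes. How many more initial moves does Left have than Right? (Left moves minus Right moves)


Board is 5 x 7 (rows x cols).
Left (vertical) placements: (rows-1) * cols = 4 * 7 = 28
Right (horizontal) placements: rows * (cols-1) = 5 * 6 = 30
Advantage = Left - Right = 28 - 30 = -2

-2


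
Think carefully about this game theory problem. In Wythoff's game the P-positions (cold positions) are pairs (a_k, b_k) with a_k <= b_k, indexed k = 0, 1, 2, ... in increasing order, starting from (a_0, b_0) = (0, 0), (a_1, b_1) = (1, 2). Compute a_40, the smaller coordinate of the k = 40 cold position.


By Wythoff's theorem, a_k = floor(k * phi) and b_k = floor(k * phi^2) = a_k + k, where phi = (1 + sqrt(5))/2 is the golden ratio.
phi = (1 + sqrt(5))/2 = 1.618034
k = 40
k * phi = 40 * 1.618034 = 64.721360
a_40 = floor(k * phi) = 64

64


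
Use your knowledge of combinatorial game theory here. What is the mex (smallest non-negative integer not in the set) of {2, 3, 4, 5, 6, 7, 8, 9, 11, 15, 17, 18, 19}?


Set = {2, 3, 4, 5, 6, 7, 8, 9, 11, 15, 17, 18, 19}
0 is NOT in the set. This is the mex.
mex = 0

0


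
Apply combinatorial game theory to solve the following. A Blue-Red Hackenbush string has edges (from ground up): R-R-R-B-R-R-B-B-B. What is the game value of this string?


Edges (from ground): R-R-R-B-R-R-B-B-B
By Berlekamp's sign-expansion rule, a Blue-Red Hackenbush stalk has the value of the surreal number whose sign sequence is the edge sequence with B -> + and R -> -.
Sign sequence: ---+--+++
Trace the sign expansion in the surreal number tree, starting from 0:
Edge 1: R (sign -) -> bounds (-inf, 0), value = -1
Edge 2: R (sign -) -> bounds (-inf, -1), value = -2
Edge 3: R (sign -) -> bounds (-inf, -2), value = -3
Edge 4: B (sign +) -> bounds (-3, -2), value = -5/2
Edge 5: R (sign -) -> bounds (-3, -5/2), value = -11/4
Edge 6: R (sign -) -> bounds (-3, -11/4), value = -23/8
Edge 7: B (sign +) -> bounds (-23/8, -11/4), value = -45/16
Edge 8: B (sign +) -> bounds (-45/16, -11/4), value = -89/32
Edge 9: B (sign +) -> bounds (-89/32, -11/4), value = -177/64
Game value = -177/64

-177/64


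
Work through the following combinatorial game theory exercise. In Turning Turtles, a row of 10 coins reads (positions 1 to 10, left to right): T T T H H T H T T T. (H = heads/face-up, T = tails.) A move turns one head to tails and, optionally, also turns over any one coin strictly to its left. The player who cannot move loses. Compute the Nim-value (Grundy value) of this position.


Coins: T T T H H T H T T T
Key fact: a single head at position k behaves exactly like a Nim heap of size k (turning it to T and optionally flipping a coin at j < k corresponds to moving the heap from k to j, or to 0), and heads combine as a disjunctive sum (two heads at the same place would cancel, matching j XOR j = 0). So the Nim-value is the XOR of the 1-indexed positions of the heads.
Face-up positions (1-indexed): [4, 5, 7]
XOR 0 with 4: 0 XOR 4 = 4
XOR 4 with 5: 4 XOR 5 = 1
XOR 1 with 7: 1 XOR 7 = 6
Nim-value = 6

6


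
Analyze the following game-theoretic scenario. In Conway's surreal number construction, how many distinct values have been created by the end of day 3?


Day 0: {|} = 0 is born. Count = 1.
Day n: the number of surreal numbers born by day n is 2^(n+1) - 1.
By day 0: 2^1 - 1 = 1
By day 1: 2^2 - 1 = 3
By day 2: 2^3 - 1 = 7
By day 3: 2^4 - 1 = 15
By day 3: 15 surreal numbers.

15


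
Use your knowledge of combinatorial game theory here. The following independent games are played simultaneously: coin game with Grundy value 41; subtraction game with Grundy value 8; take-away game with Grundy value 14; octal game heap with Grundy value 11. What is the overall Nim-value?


By the Sprague-Grundy theorem, the Grundy value of a sum of games is the XOR of individual Grundy values.
coin game: Grundy value = 41. Running XOR: 0 XOR 41 = 41
subtraction game: Grundy value = 8. Running XOR: 41 XOR 8 = 33
take-away game: Grundy value = 14. Running XOR: 33 XOR 14 = 47
octal game heap: Grundy value = 11. Running XOR: 47 XOR 11 = 36
The combined Grundy value is 36.

36


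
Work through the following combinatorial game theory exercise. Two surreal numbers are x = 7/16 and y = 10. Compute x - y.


x = 7/16, y = 10
Converting to common denominator: 16
x = 7/16, y = 160/16
x - y = 7/16 - 10 = -153/16

-153/16


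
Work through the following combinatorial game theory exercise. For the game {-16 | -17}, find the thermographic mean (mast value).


Game = {-16 | -17}, a switch {a | b} with numbers a > b.
Its thermograph has left wall a - t and right wall b + t, which meet at t = (a - b)/2, where both equal (a + b)/2. So the mast (mean value) is at (a + b)/2.
Mean = (-16 + (-17))/2 = -33/2 = -33/2

-33/2


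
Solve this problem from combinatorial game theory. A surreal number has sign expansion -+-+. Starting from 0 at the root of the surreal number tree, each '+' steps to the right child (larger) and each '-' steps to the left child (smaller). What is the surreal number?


Sign expansion: -+-+
Rule: track bounds (lo, hi), initially (-inf, +inf). On '+', the current value becomes lo and we move to the simplest number in (value, hi): value + 1 if hi = +inf, otherwise the midpoint (value + hi)/2. On '-', the current value becomes hi and we move to value - 1 if lo = -inf, otherwise the midpoint (lo + value)/2.
Start at 0.
Step 1: sign = -, move left. Bounds: (-inf, 0). Value = -1
Step 2: sign = +, move right. Bounds: (-1, 0). Value = -1/2
Step 3: sign = -, move left. Bounds: (-1, -1/2). Value = -3/4
Step 4: sign = +, move right. Bounds: (-3/4, -1/2). Value = -5/8
The surreal number with sign expansion -+-+ is -5/8.

-5/8


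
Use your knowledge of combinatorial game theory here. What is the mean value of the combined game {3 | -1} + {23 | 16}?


G1 = {3 | -1}, G2 = {23 | 16}
Each is a switch {a | b} with numbers a > b; its mean value is (a + b)/2, and mean value is additive over game sums: m(G1 + G2) = m(G1) + m(G2).
Mean of G1 = (3 + (-1))/2 = 2/2 = 1
Mean of G2 = (23 + (16))/2 = 39/2 = 39/2
Mean of G1 + G2 = 1 + 39/2 = 41/2

41/2


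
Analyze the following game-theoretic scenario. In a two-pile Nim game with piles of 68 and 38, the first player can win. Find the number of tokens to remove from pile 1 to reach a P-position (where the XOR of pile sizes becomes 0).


Piles: 68 and 38
Current XOR: 68 XOR 38 = 98 (non-zero, so this is an N-position).
To make the XOR zero, we need to find a move that balances the piles.
For pile 1 (size 68): target = 68 XOR 98 = 38
We reduce pile 1 from 68 to 38.
Tokens removed: 68 - 38 = 30
Verification: 38 XOR 38 = 0

30


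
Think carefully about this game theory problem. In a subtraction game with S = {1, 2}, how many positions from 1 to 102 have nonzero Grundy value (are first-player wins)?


Subtraction set S = {1, 2}, so G(n) = n mod 3.
G(n) = 0 when n is a multiple of 3.
Multiples of 3 in [1, 102]: 34
N-positions (nonzero Grundy) = 102 - 34 = 68

68


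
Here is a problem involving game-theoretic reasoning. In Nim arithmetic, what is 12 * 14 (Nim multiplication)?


Nim multiplication is bilinear over XOR: (u XOR v) * w = (u*w) XOR (v*w).
So we split each operand into its bit components and XOR the pairwise Nim products.
12 = 4 + 8 (as XOR of powers of 2).
14 = 2 + 4 + 8 (as XOR of powers of 2).
Using the standard Nim-product table on single bits:
  2*2 = 3,   2*4 = 8,   2*8 = 12,
  4*4 = 6,   4*8 = 11,  8*8 = 13,
and  1*x = x (identity), k*l = l*k (commutative).
Pairwise Nim products:
  4 * 2 = 8
  4 * 4 = 6
  4 * 8 = 11
  8 * 2 = 12
  8 * 4 = 11
  8 * 8 = 13
XOR them: 8 XOR 6 XOR 11 XOR 12 XOR 11 XOR 13 = 15.
Result: 12 * 14 = 15 (in Nim).

15


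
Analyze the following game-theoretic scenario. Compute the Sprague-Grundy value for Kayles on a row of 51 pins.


Kayles: a move removes 1 or 2 adjacent pins from a contiguous row.
Removing pins from a row of k leaves two independent rows (a, b) with a + b = k - 1 (one pin) or a + b = k - 2 (two pins); an end removal gives a = 0.
By Sprague-Grundy, G(k) = mex{ G(a) XOR G(b) } over all these splits. G(0) = 0.
G(1): splits (0,0):0^0=0 -> mex({0}) = 1
G(2): splits (0,1):0^1=1 (0,0):0^0=0 -> mex({0, 1}) = 2
G(3): splits (0,2):0^2=2 (1,1):1^1=0 (0,1):0^1=1 -> mex({0, 1, 2}) = 3
G(4): splits (0,3):0^3=3 (1,2):1^2=3 (0,2):0^2=2 (1,1):1^1=0 -> mex({0, 2, 3}) = 1
G(5): splits (0,4):0^1=1 (1,3):1^3=2 (2,2):2^2=0 (0,3):0^3=3 (1,2):1^2=3 -> mex({0, 1, 2, 3}) = 4
G(6) = mex({0, 1, 2, 4}) = 3
G(7) = mex({0, 1, 3, 4, 5}) = 2
G(8) = mex({0, 2, 3, 5, 6}) = 1
G(9) = mex({0, 1, 2, 3, 6, 7}) = 4
G(10) = mex({0, 1, 3, 4, 5, 7}) = 2
G(11) = mex({0, 1, 2, 3, 4, 5}) = 6
G(12) = mex({0, 1, 2, 3, 5, 6, 7}) = 4
G(13) = mex({0, 2, 3, 4, 6, 7}) = 1
G(14) = mex({0, 1, 4, 5, 6, 7}) = 2
G(15) = mex({0, 1, 2, 3, 4, 5, 6}) = 7
G(16) = mex({0, 2, 3, 5, 6, 7}) = 1
G(17) = mex({0, 1, 2, 3, 5, 6, 7}) = 4
G(18) = mex({0, 1, 2, 4, 5, 6}) = 3
G(19) = mex({0, 1, 3, 4, 5, 7}) = 2
G(20) = mex({0, 2, 3, 4, 5, 6, 7}) = 1
G(21) = mex({0, 1, 2, 3, 5, 6, 7}) = 4
G(22) = mex({0, 1, 2, 3, 4, 5, 7}) = 6
G(23) = mex({0, 1, 2, 3, 4, 5, 6}) = 7
G(24) = mex({0, 1, 2, 3, 5, 6, 7}) = 4
G(25) = mex({0, 2, 3, 4, 6, 7}) = 1
G(26) = mex({0, 1, 3, 4, 5, 6, 7}) = 2
G(27) = mex({0, 1, 2, 3, 4, 5, 6, 7}) = 8
G(28) = mex({0, 1, 2, 3, 4, 6, 7, 8}) = 5
G(29) = mex({0, 1, 2, 3, 5, 6, 7, 8, 9}) = 4
G(30) = mex({0, 1, 2, 3, 4, 5, 6, 9, 10}) = 7
G(31) = mex({0, 1, 3, 4, 5, 7, 10, 11}) = 2
G(32) = mex({0, 2, 3, 4, 5, 6, 7, 9, 11}) = 1
G(33) = mex({0, 1, 2, 3, 4, 5, 6, 7, 9, 12}) = 8
G(34) = mex({0, 1, 2, 3, 4, 5, 7, 8, 11, 12}) = 6
G(35) = mex({0, 1, 2, 3, 4, 5, 6, 8, 9, 10, 11}) = 7
G(36) = mex({0, 1, 2, 3, 5, 6, 7, 9, 10}) = 4
G(37) = mex({0, 2, 3, 4, 6, 7, 9, 10, 11, 12}) = 1
G(38) = mex({0, 1, 3, 4, 5, 6, 7, 9, 10, 11, 12}) = 2
G(39) = mex({0, 1, 2, 4, 5, 6, 7, 9, 10, 12, 14}) = 3
G(40) = mex({0, 2, 3, 4, 6, 7, 11, 12, 14}) = 1
G(41) = mex({0, 1, 2, 3, 5, 6, 7, 9, 10, 11, 12}) = 4
G(42) = mex({0, 1, 2, 3, 4, 5, 6, 9, 10}) = 7
G(43) = mex({0, 1, 3, 4, 5, 7, 9, 10, 12, 15}) = 2
G(44) = mex({0, 2, 3, 4, 5, 6, 7, 9, 10, 12, 15}) = 1
G(45) = mex({0, 1, 2, 3, 4, 5, 6, 7, 9, 10, 12, 14}) = 8
G(46) = mex({0, 1, 3, 4, 5, 7, 8, 11, 12, 14}) = 2
G(47) = mex({0, 1, 2, 3, 4, 5, 6, 8, 9, 10, 11, 12}) = 7
G(48) = mex({0, 1, 2, 3, 5, 6, 7, 9, 10}) = 4
G(49) = mex({0, 2, 3, 4, 6, 7, 9, 10, 11, 12, 15}) = 1
G(50) = mex({0, 1, 4, 5, 6, 7, 9, 11, 12, 14, 15}) = 2
G(51) = mex({0, 1, 2, 3, 4, 5, 6, 7, 9, 12, 14, 15}) = 8
Therefore G(51) = 8.

8


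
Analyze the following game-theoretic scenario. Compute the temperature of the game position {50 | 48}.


The game is {50 | 48}, a switch {a | b} with numbers a > b.
Cooling {a | b} by t gives {a - t | b + t}, which stops being hot when a - t = b + t, i.e. at t = (a - b)/2. So the temperature of a switch is (a - b)/2.
Temperature = (Left option - Right option) / 2
= (50 - (48)) / 2
= 2 / 2
= 1

1


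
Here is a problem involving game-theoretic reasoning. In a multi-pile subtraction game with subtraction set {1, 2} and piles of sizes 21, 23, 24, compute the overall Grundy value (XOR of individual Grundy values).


Subtraction set: {1, 2}
For this subtraction set, G(n) = n mod 3 (period = max + 1 = 3).
Pile 1 (size 21): G(21) = 21 mod 3 = 0
Pile 2 (size 23): G(23) = 23 mod 3 = 2
Pile 3 (size 24): G(24) = 24 mod 3 = 0
Total Grundy value = XOR of all: 0 XOR 2 XOR 0 = 2

2


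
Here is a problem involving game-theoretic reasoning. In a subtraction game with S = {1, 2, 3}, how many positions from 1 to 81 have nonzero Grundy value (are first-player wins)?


Subtraction set S = {1, 2, 3}, so G(n) = n mod 4.
G(n) = 0 when n is a multiple of 4.
Multiples of 4 in [1, 81]: 20
N-positions (nonzero Grundy) = 81 - 20 = 61

61


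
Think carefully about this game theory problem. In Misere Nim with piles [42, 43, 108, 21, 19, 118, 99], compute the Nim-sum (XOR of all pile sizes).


We need the XOR (exclusive or) of all pile sizes.
After XOR-ing pile 1 (size 42): 0 XOR 42 = 42
After XOR-ing pile 2 (size 43): 42 XOR 43 = 1
After XOR-ing pile 3 (size 108): 1 XOR 108 = 109
After XOR-ing pile 4 (size 21): 109 XOR 21 = 120
After XOR-ing pile 5 (size 19): 120 XOR 19 = 107
After XOR-ing pile 6 (size 118): 107 XOR 118 = 29
After XOR-ing pile 7 (size 99): 29 XOR 99 = 126
The Nim-value of this position is 126.

126


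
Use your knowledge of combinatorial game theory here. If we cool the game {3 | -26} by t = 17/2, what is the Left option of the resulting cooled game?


Original game: {3 | -26} (a switch {a | b} with a > b).
Cooling by t (for t below the temperature (a - b)/2 = 29/2) taxes each move by t: {a | b} cooled by t is {a - t | b + t}.
Cooling amount: t = 17/2
Cooled Left option: 3 - 17/2 = -11/2
Cooled Right option: -26 + 17/2 = -35/2
Cooled game: {-11/2 | -35/2}
Left option = -11/2

-11/2


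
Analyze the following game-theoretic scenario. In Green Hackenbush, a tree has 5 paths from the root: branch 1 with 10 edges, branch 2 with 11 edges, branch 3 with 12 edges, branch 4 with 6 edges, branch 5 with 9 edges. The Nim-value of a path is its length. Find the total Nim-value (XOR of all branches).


The tree has 5 branches from the ground vertex.
In Green Hackenbush, the Nim-value of a simple path of length k is k.
Branch 1: length 10, Nim-value = 10
Branch 2: length 11, Nim-value = 11
Branch 3: length 12, Nim-value = 12
Branch 4: length 6, Nim-value = 6
Branch 5: length 9, Nim-value = 9
Total Nim-value = XOR of all branch values:
0 XOR 10 = 10
10 XOR 11 = 1
1 XOR 12 = 13
13 XOR 6 = 11
11 XOR 9 = 2
Nim-value of the tree = 2

2


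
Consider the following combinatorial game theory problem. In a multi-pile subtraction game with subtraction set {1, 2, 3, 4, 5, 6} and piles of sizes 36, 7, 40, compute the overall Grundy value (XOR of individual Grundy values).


Subtraction set: {1, 2, 3, 4, 5, 6}
For this subtraction set, G(n) = n mod 7 (period = max + 1 = 7).
Pile 1 (size 36): G(36) = 36 mod 7 = 1
Pile 2 (size 7): G(7) = 7 mod 7 = 0
Pile 3 (size 40): G(40) = 40 mod 7 = 5
Total Grundy value = XOR of all: 1 XOR 0 XOR 5 = 4

4


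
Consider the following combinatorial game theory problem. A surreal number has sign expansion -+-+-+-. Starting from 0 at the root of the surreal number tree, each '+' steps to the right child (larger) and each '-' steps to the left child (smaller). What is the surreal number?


Sign expansion: -+-+-+-
Rule: track bounds (lo, hi), initially (-inf, +inf). On '+', the current value becomes lo and we move to the simplest number in (value, hi): value + 1 if hi = +inf, otherwise the midpoint (value + hi)/2. On '-', the current value becomes hi and we move to value - 1 if lo = -inf, otherwise the midpoint (lo + value)/2.
Start at 0.
Step 1: sign = -, move left. Bounds: (-inf, 0). Value = -1
Step 2: sign = +, move right. Bounds: (-1, 0). Value = -1/2
Step 3: sign = -, move left. Bounds: (-1, -1/2). Value = -3/4
Step 4: sign = +, move right. Bounds: (-3/4, -1/2). Value = -5/8
Step 5: sign = -, move left. Bounds: (-3/4, -5/8). Value = -11/16
Step 6: sign = +, move right. Bounds: (-11/16, -5/8). Value = -21/32
Step 7: sign = -, move left. Bounds: (-11/16, -21/32). Value = -43/64
The surreal number with sign expansion -+-+-+- is -43/64.

-43/64


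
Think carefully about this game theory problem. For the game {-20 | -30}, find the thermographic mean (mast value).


Game = {-20 | -30}, a switch {a | b} with numbers a > b.
Its thermograph has left wall a - t and right wall b + t, which meet at t = (a - b)/2, where both equal (a + b)/2. So the mast (mean value) is at (a + b)/2.
Mean = (-20 + (-30))/2 = -50/2 = -25

-25


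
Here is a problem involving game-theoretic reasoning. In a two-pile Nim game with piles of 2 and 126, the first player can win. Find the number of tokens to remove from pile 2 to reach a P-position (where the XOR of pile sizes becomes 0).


Piles: 2 and 126
Current XOR: 2 XOR 126 = 124 (non-zero, so this is an N-position).
To make the XOR zero, we need to find a move that balances the piles.
For pile 2 (size 126): target = 126 XOR 124 = 2
We reduce pile 2 from 126 to 2.
Tokens removed: 126 - 2 = 124
Verification: 2 XOR 2 = 0

124


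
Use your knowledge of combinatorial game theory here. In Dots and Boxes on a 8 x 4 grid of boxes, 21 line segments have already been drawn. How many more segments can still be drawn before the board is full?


Grid: 8 x 4 boxes, i.e. 9 rows and 5 columns of dots.
Horizontal edges: (rows + 1) * cols = 9 * 4 = 36
Vertical edges: rows * (cols + 1) = 8 * 5 = 40
Total edges: 36 + 40 = 76
Edges drawn: 21
Remaining: 76 - 21 = 55

55


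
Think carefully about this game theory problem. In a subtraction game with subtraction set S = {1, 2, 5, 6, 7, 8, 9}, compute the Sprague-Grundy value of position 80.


The subtraction set is S = {1, 2, 5, 6, 7, 8, 9}.
G(k) = mex{ G(k - s) : s in S, s <= k }. We compute iteratively: G(0) = 0.
G(1) = mex({0}) = 1
G(2) = mex({0, 1}) = 2
G(3) = mex({1, 2}) = 0
G(4) = mex({0, 2}) = 1
G(5) = mex({0, 1}) = 2
G(6) = mex({0, 1, 2}) = 3
G(7) = mex({0, 1, 2, 3}) = 4
G(8) = mex({0, 1, 2, 3, 4}) = 5
G(9) = mex({0, 1, 2, 4, 5}) = 3
G(10) = mex({0, 1, 2, 3, 5}) = 4
G(11) = mex({0, 1, 2, 3, 4}) = 5
G(12) = mex({0, 1, 2, 3, 4, 5}) = 6
G(13) = mex({1, 2, 3, 4, 5, 6}) = 0
G(14) = mex({0, 2, 3, 4, 5, 6}) = 1
G(15) = mex({0, 1, 3, 4, 5}) = 2
G(16) = mex({1, 2, 3, 4, 5}) = 0
G(17) = mex({0, 2, 3, 4, 5, 6}) = 1
G(18) = mex({0, 1, 3, 4, 5, 6}) = 2
G(19) = mex({0, 1, 2, 4, 5, 6}) = 3
G(20) = mex({0, 1, 2, 3, 5, 6}) = 4
G(21) = mex({0, 1, 2, 3, 4, 6}) = 5
Observe that G(13)..G(21) = 0, 1, 2, 0, 1, 2, 3, 4, 5 repeats G(0)..G(8) = 0, 1, 2, 0, 1, 2, 3, 4, 5.
For k >= max(S) = 9, G(k) is determined by the previous 9 values G(k-9)..G(k-1); a window of 9 consecutive values has recurred shifted by 13, so by induction G(k + 13) = G(k) for all k >= 0: the sequence is periodic from the start with period 13.
One period: G(0..12) = 0, 1, 2, 0, 1, 2, 3, 4, 5, 3, 4, 5, 6.
80 mod 13 = 2, so G(80) = G(2) = 2.

2


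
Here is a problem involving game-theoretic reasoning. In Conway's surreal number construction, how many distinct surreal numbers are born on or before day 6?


Day 0: {|} = 0 is born. Count = 1.
Day n: the number of surreal numbers born by day n is 2^(n+1) - 1.
By day 0: 2^1 - 1 = 1
By day 1: 2^2 - 1 = 3
By day 2: 2^3 - 1 = 7
By day 3: 2^4 - 1 = 15
By day 4: 2^5 - 1 = 31
By day 5: 2^6 - 1 = 63
By day 6: 2^7 - 1 = 127
By day 6: 127 surreal numbers.

127


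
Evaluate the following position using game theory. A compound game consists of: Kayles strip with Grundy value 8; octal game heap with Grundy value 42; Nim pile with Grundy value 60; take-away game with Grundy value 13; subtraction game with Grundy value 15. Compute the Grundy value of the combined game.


By the Sprague-Grundy theorem, the Grundy value of a sum of games is the XOR of individual Grundy values.
Kayles strip: Grundy value = 8. Running XOR: 0 XOR 8 = 8
octal game heap: Grundy value = 42. Running XOR: 8 XOR 42 = 34
Nim pile: Grundy value = 60. Running XOR: 34 XOR 60 = 30
take-away game: Grundy value = 13. Running XOR: 30 XOR 13 = 19
subtraction game: Grundy value = 15. Running XOR: 19 XOR 15 = 28
The combined Grundy value is 28.

28


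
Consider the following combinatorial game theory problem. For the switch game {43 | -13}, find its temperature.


The game is {43 | -13}, a switch {a | b} with numbers a > b.
Cooling {a | b} by t gives {a - t | b + t}, which stops being hot when a - t = b + t, i.e. at t = (a - b)/2. So the temperature of a switch is (a - b)/2.
Temperature = (Left option - Right option) / 2
= (43 - (-13)) / 2
= 56 / 2
= 28

28


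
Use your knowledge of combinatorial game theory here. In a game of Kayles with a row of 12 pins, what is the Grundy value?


Kayles: a move removes 1 or 2 adjacent pins from a contiguous row.
Removing pins from a row of k leaves two independent rows (a, b) with a + b = k - 1 (one pin) or a + b = k - 2 (two pins); an end removal gives a = 0.
By Sprague-Grundy, G(k) = mex{ G(a) XOR G(b) } over all these splits. G(0) = 0.
G(1): splits (0,0):0^0=0 -> mex({0}) = 1
G(2): splits (0,1):0^1=1 (0,0):0^0=0 -> mex({0, 1}) = 2
G(3): splits (0,2):0^2=2 (1,1):1^1=0 (0,1):0^1=1 -> mex({0, 1, 2}) = 3
G(4): splits (0,3):0^3=3 (1,2):1^2=3 (0,2):0^2=2 (1,1):1^1=0 -> mex({0, 2, 3}) = 1
G(5): splits (0,4):0^1=1 (1,3):1^3=2 (2,2):2^2=0 (0,3):0^3=3 (1,2):1^2=3 -> mex({0, 1, 2, 3}) = 4
G(6) = mex({0, 1, 2, 4}) = 3
G(7) = mex({0, 1, 3, 4, 5}) = 2
G(8) = mex({0, 2, 3, 5, 6}) = 1
G(9) = mex({0, 1, 2, 3, 6, 7}) = 4
G(10) = mex({0, 1, 3, 4, 5, 7}) = 2
G(11) = mex({0, 1, 2, 3, 4, 5}) = 6
G(12) = mex({0, 1, 2, 3, 5, 6, 7}) = 4
Therefore G(12) = 4.

4


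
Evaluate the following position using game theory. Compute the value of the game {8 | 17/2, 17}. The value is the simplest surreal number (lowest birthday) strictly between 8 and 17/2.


Left options: {8}, max = 8
Right options: {17/2, 17}, min = 17/2
All options are numbers and max(Left) < min(Right), so by the simplicity theorem the value is the simplest (earliest-born) number strictly between 8 and 17/2.
No integer lies strictly between 8 and 17/2, so the value is the dyadic rational m/2^k in the interval with the smallest k (then m odd); search k = 1, 2, ...:
Denominator 2: no odd multiple of 1/2 lies strictly between 8 and 17/2.
Denominator 4: 33/4 lies strictly between 8 and 17/2 -- found.
The simplest number in the interval is 33/4.
Game value = 33/4

33/4


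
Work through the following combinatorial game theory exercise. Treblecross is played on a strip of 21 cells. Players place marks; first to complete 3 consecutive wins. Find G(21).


Treblecross: place X on empty cells; 3-in-a-row wins.
Playing within two cells of an existing X lets the opponent win at once, so sensible play treats the cells i-2..i+2 around each X as dead. The player left with no safe cell loses, so this is a normal-play take-away game on strips of safe cells.
Placing X at cell i (0-indexed) of a strip of k safe cells leaves independent strips of sizes max(0, i-2) and max(0, k-i-3). Hence G(k) = mex{ G(max(0,i-2)) XOR G(max(0,k-i-3)) : 0 <= i < k }, with G(0) = 0.
G(1): splits (0,0):0^0=0 -> mex({0}) = 1
G(2): splits (0,0):0^0=0 -> mex({0}) = 1
G(3): splits (0,0):0^0=0 -> mex({0}) = 1
G(4): splits (0,1):0^1=1 (0,0):0^0=0 -> mex({0, 1}) = 2
G(5): splits (0,2):0^1=1 (0,1):0^1=1 (0,0):0^0=0 -> mex({0, 1}) = 2
G(6) = mex({1}) = 0
G(7) = mex({0, 1, 2}) = 3
G(8) = mex({0, 1, 2}) = 3
G(9) = mex({0, 2}) = 1
G(10) = mex({0, 2, 3}) = 1
G(11) = mex({0, 3}) = 1
G(12) = mex({1, 3}) = 0
G(13) = mex({0, 1, 2, 3}) = 4
G(14) = mex({0, 1, 2}) = 3
G(15) = mex({0, 1, 2}) = 3
G(16) = mex({0, 1, 2, 4}) = 3
G(17) = mex({0, 1, 3, 4}) = 2
G(18) = mex({0, 1, 3, 4}) = 2
G(19) = mex({0, 1, 3, 5}) = 2
G(20) = mex({0, 1, 2, 3, 5}) = 4
G(21) = mex({0, 1, 2, 3, 5}) = 4
Therefore G(21) = 4.

4


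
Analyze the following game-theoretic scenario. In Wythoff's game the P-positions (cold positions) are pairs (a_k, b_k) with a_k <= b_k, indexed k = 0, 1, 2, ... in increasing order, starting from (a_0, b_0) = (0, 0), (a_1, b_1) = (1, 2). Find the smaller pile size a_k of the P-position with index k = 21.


By Wythoff's theorem, a_k = floor(k * phi) and b_k = floor(k * phi^2) = a_k + k, where phi = (1 + sqrt(5))/2 is the golden ratio.
phi = (1 + sqrt(5))/2 = 1.618034
k = 21
k * phi = 21 * 1.618034 = 33.978714
a_21 = floor(k * phi) = 33

33


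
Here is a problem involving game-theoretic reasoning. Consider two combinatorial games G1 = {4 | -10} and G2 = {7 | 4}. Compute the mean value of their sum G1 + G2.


G1 = {4 | -10}, G2 = {7 | 4}
Each is a switch {a | b} with numbers a > b; its mean value is (a + b)/2, and mean value is additive over game sums: m(G1 + G2) = m(G1) + m(G2).
Mean of G1 = (4 + (-10))/2 = -6/2 = -3
Mean of G2 = (7 + (4))/2 = 11/2 = 11/2
Mean of G1 + G2 = -3 + 11/2 = 5/2

5/2


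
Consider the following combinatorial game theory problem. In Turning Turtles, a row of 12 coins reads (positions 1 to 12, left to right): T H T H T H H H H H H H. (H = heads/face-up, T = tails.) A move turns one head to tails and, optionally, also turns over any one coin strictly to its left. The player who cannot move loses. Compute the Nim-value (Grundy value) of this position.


Coins: T H T H T H H H H H H H
Key fact: a single head at position k behaves exactly like a Nim heap of size k (turning it to T and optionally flipping a coin at j < k corresponds to moving the heap from k to j, or to 0), and heads combine as a disjunctive sum (two heads at the same place would cancel, matching j XOR j = 0). So the Nim-value is the XOR of the 1-indexed positions of the heads.
Face-up positions (1-indexed): [2, 4, 6, 7, 8, 9, 10, 11, 12]
XOR 0 with 2: 0 XOR 2 = 2
XOR 2 with 4: 2 XOR 4 = 6
XOR 6 with 6: 6 XOR 6 = 0
XOR 0 with 7: 0 XOR 7 = 7
XOR 7 with 8: 7 XOR 8 = 15
XOR 15 with 9: 15 XOR 9 = 6
XOR 6 with 10: 6 XOR 10 = 12
XOR 12 with 11: 12 XOR 11 = 7
XOR 7 with 12: 7 XOR 12 = 11
Nim-value = 11

11


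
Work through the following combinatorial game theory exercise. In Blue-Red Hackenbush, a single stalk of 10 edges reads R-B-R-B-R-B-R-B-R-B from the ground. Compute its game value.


Edges (from ground): R-B-R-B-R-B-R-B-R-B
By Berlekamp's sign-expansion rule, a Blue-Red Hackenbush stalk has the value of the surreal number whose sign sequence is the edge sequence with B -> + and R -> -.
Sign sequence: -+-+-+-+-+
Trace the sign expansion in the surreal number tree, starting from 0:
Edge 1: R (sign -) -> bounds (-inf, 0), value = -1
Edge 2: B (sign +) -> bounds (-1, 0), value = -1/2
Edge 3: R (sign -) -> bounds (-1, -1/2), value = -3/4
Edge 4: B (sign +) -> bounds (-3/4, -1/2), value = -5/8
Edge 5: R (sign -) -> bounds (-3/4, -5/8), value = -11/16
Edge 6: B (sign +) -> bounds (-11/16, -5/8), value = -21/32
Edge 7: R (sign -) -> bounds (-11/16, -21/32), value = -43/64
Edge 8: B (sign +) -> bounds (-43/64, -21/32), value = -85/128
Edge 9: R (sign -) -> bounds (-43/64, -85/128), value = -171/256
Edge 10: B (sign +) -> bounds (-171/256, -85/128), value = -341/512
Game value = -341/512

-341/512


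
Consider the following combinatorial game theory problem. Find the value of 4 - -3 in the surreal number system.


x = 4, y = -3
x - y = 4 - -3 = 7

7


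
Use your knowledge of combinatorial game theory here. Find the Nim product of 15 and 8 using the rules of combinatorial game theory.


Nim multiplication is bilinear over XOR: (u XOR v) * w = (u*w) XOR (v*w).
So we split each operand into its bit components and XOR the pairwise Nim products.
15 = 1 + 2 + 4 + 8 (as XOR of powers of 2).
8 = 8 (as XOR of powers of 2).
Using the standard Nim-product table on single bits:
  2*2 = 3,   2*4 = 8,   2*8 = 12,
  4*4 = 6,   4*8 = 11,  8*8 = 13,
and  1*x = x (identity), k*l = l*k (commutative).
Pairwise Nim products:
  1 * 8 = 8
  2 * 8 = 12
  4 * 8 = 11
  8 * 8 = 13
XOR them: 8 XOR 12 XOR 11 XOR 13 = 2.
Result: 15 * 8 = 2 (in Nim).

2


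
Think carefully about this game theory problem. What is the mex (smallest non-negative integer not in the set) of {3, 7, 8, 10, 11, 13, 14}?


Set = {3, 7, 8, 10, 11, 13, 14}
0 is NOT in the set. This is the mex.
mex = 0

0


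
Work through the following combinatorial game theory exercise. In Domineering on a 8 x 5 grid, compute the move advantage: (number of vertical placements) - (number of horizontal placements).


Board is 8 x 5 (rows x cols).
Left (vertical) placements: (rows-1) * cols = 7 * 5 = 35
Right (horizontal) placements: rows * (cols-1) = 8 * 4 = 32
Advantage = Left - Right = 35 - 32 = 3

3


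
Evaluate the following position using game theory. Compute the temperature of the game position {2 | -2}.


The game is {2 | -2}, a switch {a | b} with numbers a > b.
Cooling {a | b} by t gives {a - t | b + t}, which stops being hot when a - t = b + t, i.e. at t = (a - b)/2. So the temperature of a switch is (a - b)/2.
Temperature = (Left option - Right option) / 2
= (2 - (-2)) / 2
= 4 / 2
= 2

2


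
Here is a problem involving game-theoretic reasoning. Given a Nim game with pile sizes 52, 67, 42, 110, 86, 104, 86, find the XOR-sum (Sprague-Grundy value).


We need the XOR (exclusive or) of all pile sizes.
After XOR-ing pile 1 (size 52): 0 XOR 52 = 52
After XOR-ing pile 2 (size 67): 52 XOR 67 = 119
After XOR-ing pile 3 (size 42): 119 XOR 42 = 93
After XOR-ing pile 4 (size 110): 93 XOR 110 = 51
After XOR-ing pile 5 (size 86): 51 XOR 86 = 101
After XOR-ing pile 6 (size 104): 101 XOR 104 = 13
After XOR-ing pile 7 (size 86): 13 XOR 86 = 91
The Nim-value of this position is 91.

91


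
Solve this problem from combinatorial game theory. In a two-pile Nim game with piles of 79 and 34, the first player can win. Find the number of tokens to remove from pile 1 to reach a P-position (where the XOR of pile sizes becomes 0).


Piles: 79 and 34
Current XOR: 79 XOR 34 = 109 (non-zero, so this is an N-position).
To make the XOR zero, we need to find a move that balances the piles.
For pile 1 (size 79): target = 79 XOR 109 = 34
We reduce pile 1 from 79 to 34.
Tokens removed: 79 - 34 = 45
Verification: 34 XOR 34 = 0

45


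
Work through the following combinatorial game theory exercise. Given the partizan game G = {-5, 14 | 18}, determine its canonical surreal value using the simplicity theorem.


Left options: {-5, 14}, max = 14
Right options: {18}, min = 18
All options are numbers and max(Left) < min(Right), so by the simplicity theorem the value is the simplest (earliest-born) number strictly between 14 and 18.
Integers 15 through 17 all lie strictly between 14 and 18.
Among integers, the simplest (lowest birthday = smallest |n|; 0 is born on day 0, +-n on day n) is 15.
No non-integer in the interval can be simpler: if x is a non-integer in the interval, then floor(x) or ceil(x) also lies in the interval (the interval contains an integer), and both are proper prefixes of x's sign expansion, i.e. born earlier. So the game value is 15.
Game value = 15

15


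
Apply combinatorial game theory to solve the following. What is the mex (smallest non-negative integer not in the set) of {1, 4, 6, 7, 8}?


Set = {1, 4, 6, 7, 8}
0 is NOT in the set. This is the mex.
mex = 0

0


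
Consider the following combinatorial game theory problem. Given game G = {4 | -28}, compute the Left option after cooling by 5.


Original game: {4 | -28} (a switch {a | b} with a > b).
Cooling by t (for t below the temperature (a - b)/2 = 16) taxes each move by t: {a | b} cooled by t is {a - t | b + t}.
Cooling amount: t = 5
Cooled Left option: 4 - 5 = -1
Cooled Right option: -28 + 5 = -23
Cooled game: {-1 | -23}
Left option = -1

-1


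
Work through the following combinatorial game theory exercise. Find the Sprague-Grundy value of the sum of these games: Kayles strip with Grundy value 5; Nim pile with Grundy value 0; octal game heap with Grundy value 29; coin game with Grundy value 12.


By the Sprague-Grundy theorem, the Grundy value of a sum of games is the XOR of individual Grundy values.
Kayles strip: Grundy value = 5. Running XOR: 0 XOR 5 = 5
Nim pile: Grundy value = 0. Running XOR: 5 XOR 0 = 5
octal game heap: Grundy value = 29. Running XOR: 5 XOR 29 = 24
coin game: Grundy value = 12. Running XOR: 24 XOR 12 = 20
The combined Grundy value is 20.

20


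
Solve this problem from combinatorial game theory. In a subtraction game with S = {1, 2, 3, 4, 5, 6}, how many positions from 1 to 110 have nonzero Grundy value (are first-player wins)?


Subtraction set S = {1, 2, 3, 4, 5, 6}, so G(n) = n mod 7.
G(n) = 0 when n is a multiple of 7.
Multiples of 7 in [1, 110]: 15
N-positions (nonzero Grundy) = 110 - 15 = 95

95


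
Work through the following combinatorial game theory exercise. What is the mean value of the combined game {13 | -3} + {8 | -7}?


G1 = {13 | -3}, G2 = {8 | -7}
Each is a switch {a | b} with numbers a > b; its mean value is (a + b)/2, and mean value is additive over game sums: m(G1 + G2) = m(G1) + m(G2).
Mean of G1 = (13 + (-3))/2 = 10/2 = 5
Mean of G2 = (8 + (-7))/2 = 1/2 = 1/2
Mean of G1 + G2 = 5 + 1/2 = 11/2

11/2


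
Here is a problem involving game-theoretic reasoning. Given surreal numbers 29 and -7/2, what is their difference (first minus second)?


x = 29, y = -7/2
Converting to common denominator: 2
x = 58/2, y = -7/2
x - y = 29 - -7/2 = 65/2

65/2


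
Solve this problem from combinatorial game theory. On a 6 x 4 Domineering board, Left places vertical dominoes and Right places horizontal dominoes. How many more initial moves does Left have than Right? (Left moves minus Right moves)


Board is 6 x 4 (rows x cols).
Left (vertical) placements: (rows-1) * cols = 5 * 4 = 20
Right (horizontal) placements: rows * (cols-1) = 6 * 3 = 18
Advantage = Left - Right = 20 - 18 = 2

2


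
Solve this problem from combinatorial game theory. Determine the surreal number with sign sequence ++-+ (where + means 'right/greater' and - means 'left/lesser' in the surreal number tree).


Sign expansion: ++-+
Rule: track bounds (lo, hi), initially (-inf, +inf). On '+', the current value becomes lo and we move to the simplest number in (value, hi): value + 1 if hi = +inf, otherwise the midpoint (value + hi)/2. On '-', the current value becomes hi and we move to value - 1 if lo = -inf, otherwise the midpoint (lo + value)/2.
Start at 0.
Step 1: sign = +, move right. Bounds: (0, +inf). Value = 1
Step 2: sign = +, move right. Bounds: (1, +inf). Value = 2
Step 3: sign = -, move left. Bounds: (1, 2). Value = 3/2
Step 4: sign = +, move right. Bounds: (3/2, 2). Value = 7/4
The surreal number with sign expansion ++-+ is 7/4.

7/4


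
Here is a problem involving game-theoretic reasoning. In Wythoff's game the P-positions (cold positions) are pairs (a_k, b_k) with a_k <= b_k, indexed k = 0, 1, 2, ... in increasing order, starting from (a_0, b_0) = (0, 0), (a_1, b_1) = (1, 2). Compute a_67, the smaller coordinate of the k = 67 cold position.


By Wythoff's theorem, a_k = floor(k * phi) and b_k = floor(k * phi^2) = a_k + k, where phi = (1 + sqrt(5))/2 is the golden ratio.
phi = (1 + sqrt(5))/2 = 1.618034
k = 67
k * phi = 67 * 1.618034 = 108.408277
a_67 = floor(k * phi) = 108

108


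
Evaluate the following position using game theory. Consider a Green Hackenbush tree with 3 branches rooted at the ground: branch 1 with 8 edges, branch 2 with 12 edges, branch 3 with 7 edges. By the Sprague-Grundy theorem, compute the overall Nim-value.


The tree has 3 branches from the ground vertex.
In Green Hackenbush, the Nim-value of a simple path of length k is k.
Branch 1: length 8, Nim-value = 8
Branch 2: length 12, Nim-value = 12
Branch 3: length 7, Nim-value = 7
Total Nim-value = XOR of all branch values:
0 XOR 8 = 8
8 XOR 12 = 4
4 XOR 7 = 3
Nim-value of the tree = 3

3
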